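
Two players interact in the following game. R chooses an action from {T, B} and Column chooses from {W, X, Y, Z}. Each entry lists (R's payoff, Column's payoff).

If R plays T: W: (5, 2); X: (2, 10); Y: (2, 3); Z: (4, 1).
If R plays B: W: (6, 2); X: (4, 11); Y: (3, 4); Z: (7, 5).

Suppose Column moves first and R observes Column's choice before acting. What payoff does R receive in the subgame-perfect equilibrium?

Work backward from R's decision.
- W → R plays B (best of 5, 6); Column gets 2.
- X → R plays B (best of 2, 4); Column gets 11.
- Y → R plays B (best of 2, 3); Column gets 4.
- Z → R plays B (best of 4, 7); Column gets 5.
Among 2, 11, 4, 5, the best is 11 at X. Subgame-perfect outcome: (B, X) with payoffs (4, 11).

4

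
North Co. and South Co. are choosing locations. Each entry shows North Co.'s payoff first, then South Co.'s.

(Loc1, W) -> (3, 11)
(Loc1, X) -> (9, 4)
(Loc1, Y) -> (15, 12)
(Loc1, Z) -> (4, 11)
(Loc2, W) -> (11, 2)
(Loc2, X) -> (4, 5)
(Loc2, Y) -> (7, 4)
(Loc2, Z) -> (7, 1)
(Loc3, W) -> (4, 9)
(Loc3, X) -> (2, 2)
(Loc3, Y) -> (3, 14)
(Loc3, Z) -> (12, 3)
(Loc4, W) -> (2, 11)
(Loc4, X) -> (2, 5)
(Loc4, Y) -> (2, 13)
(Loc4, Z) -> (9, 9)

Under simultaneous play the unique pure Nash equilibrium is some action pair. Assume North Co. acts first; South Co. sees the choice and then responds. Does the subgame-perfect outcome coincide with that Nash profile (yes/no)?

yes

Backward induction with North Co. moving first.
- Loc1: BR = Y, leader payoff 15.
- Loc2: BR = X, leader payoff 4.
- Loc3: BR = Y, leader payoff 3.
- Loc4: BR = Y, leader payoff 2.
Maximizing over 15, 4, 3, 2, North Co. chooses Loc1. Subgame-perfect outcome: (Loc1, Y) with payoffs (15, 12).
Now find the simultaneous Nash equilibrium.
North Co.'s best replies: W→Loc2; X→Loc1; Y→Loc1; Z→Loc3.
South Co.'s best replies: Loc1→Y; Loc2→X; Loc3→Y; Loc4→Y.
The unique mutual best reply is (Loc1, Y), giving (15, 12).
Sequential outcome (Loc1, Y) coincides with the Nash profile (Loc1, Y).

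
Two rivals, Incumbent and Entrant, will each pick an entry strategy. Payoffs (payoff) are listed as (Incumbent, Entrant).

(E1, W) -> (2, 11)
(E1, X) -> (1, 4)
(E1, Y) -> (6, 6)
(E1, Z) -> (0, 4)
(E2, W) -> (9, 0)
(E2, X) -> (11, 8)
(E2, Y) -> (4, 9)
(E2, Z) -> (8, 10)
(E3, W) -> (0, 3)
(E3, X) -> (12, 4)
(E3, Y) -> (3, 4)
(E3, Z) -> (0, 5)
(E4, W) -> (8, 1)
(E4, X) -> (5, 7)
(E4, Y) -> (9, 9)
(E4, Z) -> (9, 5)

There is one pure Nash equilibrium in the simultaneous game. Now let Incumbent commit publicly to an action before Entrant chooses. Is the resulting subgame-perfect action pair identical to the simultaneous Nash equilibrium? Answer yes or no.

Solve by backward induction (Incumbent leads).
- E1: Entrant compares 11, 4, 6, 4 and picks W; Incumbent would get 2.
- E2: Entrant compares 0, 8, 9, 10 and picks Z; Incumbent would get 8.
- E3: Entrant compares 3, 4, 4, 5 and picks Z; Incumbent would get 0.
- E4: Entrant compares 1, 7, 9, 5 and picks Y; Incumbent would get 9.
Among 2, 8, 0, 9, the best is 9 at E4. Subgame-perfect outcome: (E4, Y) with payoffs (9, 9).
Now find the simultaneous Nash equilibrium.
Incumbent's best replies: W→E2; X→E3; Y→E4; Z→E4.
Entrant's best replies: E1→W; E2→Z; E3→Z; E4→Y.
Only (E4, Y) has each player best-responding; Nash payoffs (9, 9).
Sequential outcome (E4, Y) coincides with the Nash profile (E4, Y).

yes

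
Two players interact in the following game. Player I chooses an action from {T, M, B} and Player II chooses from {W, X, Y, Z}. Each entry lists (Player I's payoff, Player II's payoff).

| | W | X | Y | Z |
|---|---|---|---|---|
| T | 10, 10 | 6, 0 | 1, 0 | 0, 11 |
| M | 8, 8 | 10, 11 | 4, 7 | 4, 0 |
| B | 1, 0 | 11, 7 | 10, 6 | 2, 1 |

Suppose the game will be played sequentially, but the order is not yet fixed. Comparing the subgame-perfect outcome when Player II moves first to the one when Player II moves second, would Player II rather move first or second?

first

If Player I leads: Player II's best replies are T→Z, M→X, B→X; Player I's induced payoffs 0, 10, 11; outcome (B, X), payoffs (11, 7).
If Player II leads: Player I's best replies are W→T, X→B, Y→B, Z→M; Player II's induced payoffs 10, 7, 6, 0; outcome (T, W), payoffs (10, 10).
Player II gets 10 moving first and 7 moving second, so Player II prefers to move first.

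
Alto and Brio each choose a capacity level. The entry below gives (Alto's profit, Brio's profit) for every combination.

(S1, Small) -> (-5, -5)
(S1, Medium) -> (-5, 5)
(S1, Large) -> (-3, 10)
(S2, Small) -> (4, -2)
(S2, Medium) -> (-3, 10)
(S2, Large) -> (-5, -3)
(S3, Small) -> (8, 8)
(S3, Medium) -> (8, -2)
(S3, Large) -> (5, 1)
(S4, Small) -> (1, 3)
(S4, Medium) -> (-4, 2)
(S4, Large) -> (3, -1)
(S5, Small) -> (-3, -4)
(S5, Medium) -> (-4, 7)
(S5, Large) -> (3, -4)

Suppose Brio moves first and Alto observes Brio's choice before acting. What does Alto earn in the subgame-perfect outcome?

Work backward from Alto's decision.
- Small: Alto compares -5, 4, 8, 1, -3 and picks S3; Brio would get 8.
- Medium: Alto compares -5, -3, 8, -4, -4 and picks S3; Brio would get -2.
- Large: Alto compares -3, -5, 5, 3, 3 and picks S3; Brio would get 1.
Brio's induced payoffs are 8, -2, 1, so Brio commits to Small. Subgame-perfect outcome: (S3, Small) with payoffs (8, 8).

8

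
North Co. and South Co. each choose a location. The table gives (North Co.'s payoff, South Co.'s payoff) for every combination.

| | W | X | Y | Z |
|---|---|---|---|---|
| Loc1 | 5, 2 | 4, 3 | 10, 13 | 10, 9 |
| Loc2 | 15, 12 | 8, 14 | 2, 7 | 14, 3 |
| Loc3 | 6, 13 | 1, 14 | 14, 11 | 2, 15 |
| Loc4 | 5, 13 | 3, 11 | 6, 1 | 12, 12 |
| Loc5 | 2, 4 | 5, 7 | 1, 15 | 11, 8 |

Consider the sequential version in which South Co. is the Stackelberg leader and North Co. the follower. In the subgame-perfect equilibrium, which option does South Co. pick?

Backward induction with South Co. moving first.
- W: BR = Loc2, leader payoff 12.
- X: BR = Loc2, leader payoff 14.
- Y: BR = Loc3, leader payoff 11.
- Z: BR = Loc2, leader payoff 3.
Maximizing over 12, 14, 11, 3, South Co. chooses X. Subgame-perfect outcome: (Loc2, X) with payoffs (8, 14).

X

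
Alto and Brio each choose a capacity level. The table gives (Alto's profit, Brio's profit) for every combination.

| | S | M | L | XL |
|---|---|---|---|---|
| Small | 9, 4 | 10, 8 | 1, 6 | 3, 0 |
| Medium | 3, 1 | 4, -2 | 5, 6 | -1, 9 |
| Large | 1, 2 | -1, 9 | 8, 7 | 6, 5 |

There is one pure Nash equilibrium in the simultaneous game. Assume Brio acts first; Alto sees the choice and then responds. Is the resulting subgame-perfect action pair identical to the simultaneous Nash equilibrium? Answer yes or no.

Backward induction with Brio moving first.
- S: Alto compares 9, 3, 1 and picks Small; Brio would get 4.
- M: Alto compares 10, 4, -1 and picks Small; Brio would get 8.
- L: Alto compares 1, 5, 8 and picks Large; Brio would get 7.
- XL: Alto compares 3, -1, 6 and picks Large; Brio would get 5.
Among 4, 8, 7, 5, the best is 8 at M. Subgame-perfect outcome: (Small, M) with payoffs (10, 8).
Now find the simultaneous Nash equilibrium.
Alto's best replies: S→Small; M→Small; L→Large; XL→Large.
Brio's best replies: Small→M; Medium→XL; Large→M.
The unique mutual best reply is (Small, M), giving (10, 8).
Sequential outcome (Small, M) coincides with the Nash profile (Small, M).

yes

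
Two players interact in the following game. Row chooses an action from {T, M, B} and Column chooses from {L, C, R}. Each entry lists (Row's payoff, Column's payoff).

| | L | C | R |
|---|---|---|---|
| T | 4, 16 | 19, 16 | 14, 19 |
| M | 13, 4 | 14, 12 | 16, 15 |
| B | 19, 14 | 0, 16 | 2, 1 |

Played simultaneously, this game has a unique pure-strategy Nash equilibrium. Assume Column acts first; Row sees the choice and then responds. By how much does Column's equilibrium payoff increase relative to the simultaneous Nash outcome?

Backward induction with Column moving first.
- L: BR = B, leader payoff 14.
- C: BR = T, leader payoff 16.
- R: BR = M, leader payoff 15.
Maximizing over 14, 16, 15, Column chooses C. Subgame-perfect outcome: (T, C) with payoffs (19, 16).
For the simultaneous game, intersect best replies.
Row's best replies: L→B; C→T; R→M.
Column's best replies: T→R; M→R; B→C.
Only (M, R) has each player best-responding; Nash payoffs (16, 15).
Column's commitment gain: 16 − 15 = 1.

1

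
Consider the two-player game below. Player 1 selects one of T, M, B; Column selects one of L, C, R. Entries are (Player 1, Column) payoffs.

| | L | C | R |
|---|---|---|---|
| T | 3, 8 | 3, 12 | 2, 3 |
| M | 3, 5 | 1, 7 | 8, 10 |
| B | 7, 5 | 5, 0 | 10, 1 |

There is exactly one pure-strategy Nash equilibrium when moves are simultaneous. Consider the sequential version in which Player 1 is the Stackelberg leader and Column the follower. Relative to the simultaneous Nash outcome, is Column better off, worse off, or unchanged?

better off

Column best-responds to each possible Player 1 move:
- T: Column compares 8, 12, 3 and picks C; Player 1 would get 3.
- M: Column compares 5, 7, 10 and picks R; Player 1 would get 8.
- B: Column compares 5, 0, 1 and picks L; Player 1 would get 7.
Player 1's induced payoffs are 3, 8, 7, so Player 1 commits to M. Subgame-perfect outcome: (M, R) with payoffs (8, 10).
Now find the simultaneous Nash equilibrium.
Player 1's best replies: L→B; C→B; R→B.
Column's best replies: T→C; M→R; B→L.
Only (B, L) has each player best-responding; Nash payoffs (7, 5).
Column earns 10 sequentially versus 5 at the Nash outcome: better off.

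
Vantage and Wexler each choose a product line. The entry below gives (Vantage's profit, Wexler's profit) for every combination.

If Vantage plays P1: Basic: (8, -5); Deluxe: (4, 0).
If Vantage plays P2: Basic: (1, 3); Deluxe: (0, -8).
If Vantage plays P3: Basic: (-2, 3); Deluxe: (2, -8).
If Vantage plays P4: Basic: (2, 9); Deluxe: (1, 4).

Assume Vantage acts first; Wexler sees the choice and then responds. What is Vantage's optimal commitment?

P1

Solve by backward induction (Vantage leads).
- P1: BR = Deluxe, leader payoff 4.
- P2: BR = Basic, leader payoff 1.
- P3: BR = Basic, leader payoff -2.
- P4: BR = Basic, leader payoff 2.
Among 4, 1, -2, 2, the best is 4 at P1. Subgame-perfect outcome: (P1, Deluxe) with payoffs (4, 0).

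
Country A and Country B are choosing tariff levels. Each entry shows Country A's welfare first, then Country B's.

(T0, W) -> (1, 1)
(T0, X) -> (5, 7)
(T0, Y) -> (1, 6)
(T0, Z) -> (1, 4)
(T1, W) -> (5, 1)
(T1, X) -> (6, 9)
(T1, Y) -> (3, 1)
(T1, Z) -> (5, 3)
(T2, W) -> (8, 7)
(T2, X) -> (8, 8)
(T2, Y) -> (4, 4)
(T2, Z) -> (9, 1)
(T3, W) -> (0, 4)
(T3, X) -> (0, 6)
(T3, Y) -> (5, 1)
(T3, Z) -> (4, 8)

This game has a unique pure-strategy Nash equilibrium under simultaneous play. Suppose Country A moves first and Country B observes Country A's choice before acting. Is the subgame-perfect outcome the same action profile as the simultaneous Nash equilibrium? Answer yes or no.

yes

Country B best-responds to each possible Country A move:
- T0 → Country B plays X (best of 1, 7, 6, 4); Country A gets 5.
- T1 → Country B plays X (best of 1, 9, 1, 3); Country A gets 6.
- T2 → Country B plays X (best of 7, 8, 4, 1); Country A gets 8.
- T3 → Country B plays Z (best of 4, 6, 1, 8); Country A gets 4.
Among 5, 6, 8, 4, the best is 8 at T2. Subgame-perfect outcome: (T2, X) with payoffs (8, 8).
For the simultaneous game, intersect best replies.
Country A's best replies: W→T2; X→T2; Y→T3; Z→T2.
Country B's best replies: T0→X; T1→X; T2→X; T3→Z.
Only (T2, X) has each player best-responding; Nash payoffs (8, 8).
Sequential outcome (T2, X) coincides with the Nash profile (T2, X).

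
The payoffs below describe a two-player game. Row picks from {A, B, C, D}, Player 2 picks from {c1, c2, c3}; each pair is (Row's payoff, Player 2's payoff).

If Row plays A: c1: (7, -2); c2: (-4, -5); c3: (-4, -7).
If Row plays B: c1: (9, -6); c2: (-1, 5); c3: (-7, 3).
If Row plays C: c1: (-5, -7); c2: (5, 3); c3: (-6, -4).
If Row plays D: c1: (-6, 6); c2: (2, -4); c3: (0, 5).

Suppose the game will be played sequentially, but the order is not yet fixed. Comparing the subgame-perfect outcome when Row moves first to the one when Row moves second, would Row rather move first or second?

If Row leads: Player 2's best replies are A→c1, B→c2, C→c2, D→c1; Row's induced payoffs 7, -1, 5, -6; outcome (A, c1), payoffs (7, -2).
If Player 2 leads: Row's best replies are c1→B, c2→C, c3→D; Player 2's induced payoffs -6, 3, 5; outcome (D, c3), payoffs (0, 5).
Row gets 7 moving first and 0 moving second, so Row prefers to move first.

first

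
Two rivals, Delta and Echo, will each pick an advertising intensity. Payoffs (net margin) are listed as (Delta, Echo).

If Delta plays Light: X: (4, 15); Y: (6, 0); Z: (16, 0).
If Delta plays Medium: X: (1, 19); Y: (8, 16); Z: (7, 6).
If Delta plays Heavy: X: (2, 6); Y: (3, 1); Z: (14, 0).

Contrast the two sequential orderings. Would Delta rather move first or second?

If Delta leads: Echo's best replies are Light→X, Medium→X, Heavy→X; Delta's induced payoffs 4, 1, 2; outcome (Light, X), payoffs (4, 15).
If Echo leads: Delta's best replies are X→Light, Y→Medium, Z→Light; Echo's induced payoffs 15, 16, 0; outcome (Medium, Y), payoffs (8, 16).
Delta gets 4 moving first and 8 moving second, so Delta prefers to move second.

second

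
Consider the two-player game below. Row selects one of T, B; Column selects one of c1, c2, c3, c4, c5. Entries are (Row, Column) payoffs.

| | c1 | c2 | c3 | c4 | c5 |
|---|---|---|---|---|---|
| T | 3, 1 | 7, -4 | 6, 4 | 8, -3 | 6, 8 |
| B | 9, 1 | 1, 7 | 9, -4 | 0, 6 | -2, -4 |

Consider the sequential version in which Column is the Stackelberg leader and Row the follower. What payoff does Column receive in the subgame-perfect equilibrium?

Row best-responds to each possible Column move:
- c1: Row compares 3, 9 and picks B; Column would get 1.
- c2: Row compares 7, 1 and picks T; Column would get -4.
- c3: Row compares 6, 9 and picks B; Column would get -4.
- c4: Row compares 8, 0 and picks T; Column would get -3.
- c5: Row compares 6, -2 and picks T; Column would get 8.
Maximizing over 1, -4, -4, -3, 8, Column chooses c5. Subgame-perfect outcome: (T, c5) with payoffs (6, 8).

8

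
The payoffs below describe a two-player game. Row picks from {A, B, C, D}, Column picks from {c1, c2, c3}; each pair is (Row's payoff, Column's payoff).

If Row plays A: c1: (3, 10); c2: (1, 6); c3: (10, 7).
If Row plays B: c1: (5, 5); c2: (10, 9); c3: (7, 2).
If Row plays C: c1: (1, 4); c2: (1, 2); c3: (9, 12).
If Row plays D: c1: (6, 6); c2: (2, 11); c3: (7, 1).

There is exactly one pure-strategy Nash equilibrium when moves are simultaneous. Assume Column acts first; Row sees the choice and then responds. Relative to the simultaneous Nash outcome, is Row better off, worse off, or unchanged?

unchanged

Row best-responds to each possible Column move:
- c1 → Row plays D (best of 3, 5, 1, 6); Column gets 6.
- c2 → Row plays B (best of 1, 10, 1, 2); Column gets 9.
- c3 → Row plays A (best of 10, 7, 9, 7); Column gets 7.
Column's induced payoffs are 6, 9, 7, so Column commits to c2. Subgame-perfect outcome: (B, c2) with payoffs (10, 9).
For the simultaneous game, intersect best replies.
Row's best replies: c1→D; c2→B; c3→A.
Column's best replies: A→c1; B→c2; C→c3; D→c2.
The unique mutual best reply is (B, c2), giving (10, 9).
Row earns 10 sequentially versus 10 at the Nash outcome: unchanged.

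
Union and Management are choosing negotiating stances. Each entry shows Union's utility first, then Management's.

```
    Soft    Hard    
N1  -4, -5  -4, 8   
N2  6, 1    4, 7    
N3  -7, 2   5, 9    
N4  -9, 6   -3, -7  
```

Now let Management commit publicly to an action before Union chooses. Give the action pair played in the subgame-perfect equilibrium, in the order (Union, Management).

Union best-responds to each possible Management move:
- Soft: Union compares -4, 6, -7, -9 and picks N2; Management would get 1.
- Hard: Union compares -4, 4, 5, -3 and picks N3; Management would get 9.
Maximizing over 1, 9, Management chooses Hard. Subgame-perfect outcome: (N3, Hard) with payoffs (5, 9).

(N3, Hard)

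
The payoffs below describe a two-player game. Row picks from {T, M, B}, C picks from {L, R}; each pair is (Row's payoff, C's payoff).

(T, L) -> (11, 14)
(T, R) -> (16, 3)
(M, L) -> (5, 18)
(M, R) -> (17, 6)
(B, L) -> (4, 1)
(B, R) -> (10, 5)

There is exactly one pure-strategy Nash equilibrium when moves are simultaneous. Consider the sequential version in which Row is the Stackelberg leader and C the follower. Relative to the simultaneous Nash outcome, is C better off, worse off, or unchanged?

Work backward from C's decision.
- T: C compares 14, 3 and picks L; Row would get 11.
- M: C compares 18, 6 and picks L; Row would get 5.
- B: C compares 1, 5 and picks R; Row would get 10.
Maximizing over 11, 5, 10, Row chooses T. Subgame-perfect outcome: (T, L) with payoffs (11, 14).
Under simultaneous play:
Row's best replies: L→T; R→M.
C's best replies: T→L; M→L; B→R.
The unique mutual best reply is (T, L), giving (11, 14).
C earns 14 sequentially versus 14 at the Nash outcome: unchanged.

unchanged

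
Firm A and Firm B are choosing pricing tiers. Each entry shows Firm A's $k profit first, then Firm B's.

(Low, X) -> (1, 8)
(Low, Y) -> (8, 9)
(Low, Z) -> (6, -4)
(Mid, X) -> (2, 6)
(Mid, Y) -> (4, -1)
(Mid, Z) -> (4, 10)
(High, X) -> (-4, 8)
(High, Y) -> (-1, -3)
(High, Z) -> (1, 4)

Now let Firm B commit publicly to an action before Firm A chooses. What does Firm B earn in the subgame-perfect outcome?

9

Firm A best-responds to each possible Firm B move:
- X → Firm A plays Mid (best of 1, 2, -4); Firm B gets 6.
- Y → Firm A plays Low (best of 8, 4, -1); Firm B gets 9.
- Z → Firm A plays Low (best of 6, 4, 1); Firm B gets -4.
Firm B's induced payoffs are 6, 9, -4, so Firm B commits to Y. Subgame-perfect outcome: (Low, Y) with payoffs (8, 9).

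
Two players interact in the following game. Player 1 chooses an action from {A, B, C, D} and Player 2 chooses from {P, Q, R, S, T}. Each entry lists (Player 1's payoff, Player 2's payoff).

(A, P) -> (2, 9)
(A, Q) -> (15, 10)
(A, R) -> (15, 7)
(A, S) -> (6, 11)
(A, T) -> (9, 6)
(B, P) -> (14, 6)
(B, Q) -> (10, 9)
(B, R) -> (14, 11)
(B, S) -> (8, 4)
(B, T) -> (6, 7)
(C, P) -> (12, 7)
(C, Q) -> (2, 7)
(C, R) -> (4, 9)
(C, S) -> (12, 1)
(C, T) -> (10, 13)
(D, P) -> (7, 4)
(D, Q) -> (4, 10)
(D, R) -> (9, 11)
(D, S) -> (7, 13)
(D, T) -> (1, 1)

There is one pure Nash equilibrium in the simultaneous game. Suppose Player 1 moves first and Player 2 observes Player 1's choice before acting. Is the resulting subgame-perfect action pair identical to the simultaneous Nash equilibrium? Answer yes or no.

Work backward from Player 2's decision.
- A → Player 2 plays S (best of 9, 10, 7, 11, 6); Player 1 gets 6.
- B → Player 2 plays R (best of 6, 9, 11, 4, 7); Player 1 gets 14.
- C → Player 2 plays T (best of 7, 7, 9, 1, 13); Player 1 gets 10.
- D → Player 2 plays S (best of 4, 10, 11, 13, 1); Player 1 gets 7.
Player 1's induced payoffs are 6, 14, 10, 7, so Player 1 commits to B. Subgame-perfect outcome: (B, R) with payoffs (14, 11).
Now find the simultaneous Nash equilibrium.
Player 1's best replies: P→B; Q→A; R→A; S→C; T→C.
Player 2's best replies: A→S; B→R; C→T; D→S.
Only (C, T) has each player best-responding; Nash payoffs (10, 13).
Sequential outcome (B, R) differs from the Nash profile (C, T).

no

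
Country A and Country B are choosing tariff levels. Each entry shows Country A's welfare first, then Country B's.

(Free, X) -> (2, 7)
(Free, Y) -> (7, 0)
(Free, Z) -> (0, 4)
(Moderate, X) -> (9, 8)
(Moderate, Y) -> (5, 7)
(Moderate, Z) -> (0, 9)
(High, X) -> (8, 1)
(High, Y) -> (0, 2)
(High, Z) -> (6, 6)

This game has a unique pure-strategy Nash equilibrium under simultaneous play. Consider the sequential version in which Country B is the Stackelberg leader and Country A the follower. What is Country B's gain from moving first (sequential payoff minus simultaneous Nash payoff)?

2

Backward induction with Country B moving first.
- X: BR = Moderate, leader payoff 8.
- Y: BR = Free, leader payoff 0.
- Z: BR = High, leader payoff 6.
Among 8, 0, 6, the best is 8 at X. Subgame-perfect outcome: (Moderate, X) with payoffs (9, 8).
Now find the simultaneous Nash equilibrium.
Country A's best replies: X→Moderate; Y→Free; Z→High.
Country B's best replies: Free→X; Moderate→Z; High→Z.
Only (High, Z) has each player best-responding; Nash payoffs (6, 6).
Country B's commitment gain: 8 − 6 = 2.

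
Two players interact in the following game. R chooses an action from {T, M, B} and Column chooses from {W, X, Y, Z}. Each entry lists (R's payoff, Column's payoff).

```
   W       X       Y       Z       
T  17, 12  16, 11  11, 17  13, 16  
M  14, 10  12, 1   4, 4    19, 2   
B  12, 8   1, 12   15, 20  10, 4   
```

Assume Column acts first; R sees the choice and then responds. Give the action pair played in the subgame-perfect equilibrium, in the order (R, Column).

R best-responds to each possible Column move:
- W: R compares 17, 14, 12 and picks T; Column would get 12.
- X: R compares 16, 12, 1 and picks T; Column would get 11.
- Y: R compares 11, 4, 15 and picks B; Column would get 20.
- Z: R compares 13, 19, 10 and picks M; Column would get 2.
Maximizing over 12, 11, 20, 2, Column chooses Y. Subgame-perfect outcome: (B, Y) with payoffs (15, 20).

(B, Y)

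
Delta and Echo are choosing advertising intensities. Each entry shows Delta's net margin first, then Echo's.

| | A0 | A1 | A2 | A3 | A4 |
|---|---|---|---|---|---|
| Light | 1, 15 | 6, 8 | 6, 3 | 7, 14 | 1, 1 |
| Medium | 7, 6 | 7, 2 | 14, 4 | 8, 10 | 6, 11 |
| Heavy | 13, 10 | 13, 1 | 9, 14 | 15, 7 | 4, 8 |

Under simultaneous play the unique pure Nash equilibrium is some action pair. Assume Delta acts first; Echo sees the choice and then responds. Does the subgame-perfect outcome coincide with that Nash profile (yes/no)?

Echo best-responds to each possible Delta move:
- Light → Echo plays A0 (best of 15, 8, 3, 14, 1); Delta gets 1.
- Medium → Echo plays A4 (best of 6, 2, 4, 10, 11); Delta gets 6.
- Heavy → Echo plays A2 (best of 10, 1, 14, 7, 8); Delta gets 9.
Delta's induced payoffs are 1, 6, 9, so Delta commits to Heavy. Subgame-perfect outcome: (Heavy, A2) with payoffs (9, 14).
Now find the simultaneous Nash equilibrium.
Delta's best replies: A0→Heavy; A1→Heavy; A2→Medium; A3→Heavy; A4→Medium.
Echo's best replies: Light→A0; Medium→A4; Heavy→A2.
Only (Medium, A4) has each player best-responding; Nash payoffs (6, 11).
Sequential outcome (Heavy, A2) differs from the Nash profile (Medium, A4).

no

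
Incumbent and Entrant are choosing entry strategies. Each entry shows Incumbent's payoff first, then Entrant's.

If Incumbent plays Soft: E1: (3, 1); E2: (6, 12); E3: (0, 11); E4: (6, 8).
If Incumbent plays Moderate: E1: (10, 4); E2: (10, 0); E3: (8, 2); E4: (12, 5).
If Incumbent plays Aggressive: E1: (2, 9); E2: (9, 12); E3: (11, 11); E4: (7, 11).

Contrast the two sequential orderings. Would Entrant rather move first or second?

first

If Incumbent leads: Entrant's best replies are Soft→E2, Moderate→E4, Aggressive→E2; Incumbent's induced payoffs 6, 12, 9; outcome (Moderate, E4), payoffs (12, 5).
If Entrant leads: Incumbent's best replies are E1→Moderate, E2→Moderate, E3→Aggressive, E4→Moderate; Entrant's induced payoffs 4, 0, 11, 5; outcome (Aggressive, E3), payoffs (11, 11).
Entrant gets 11 moving first and 5 moving second, so Entrant prefers to move first.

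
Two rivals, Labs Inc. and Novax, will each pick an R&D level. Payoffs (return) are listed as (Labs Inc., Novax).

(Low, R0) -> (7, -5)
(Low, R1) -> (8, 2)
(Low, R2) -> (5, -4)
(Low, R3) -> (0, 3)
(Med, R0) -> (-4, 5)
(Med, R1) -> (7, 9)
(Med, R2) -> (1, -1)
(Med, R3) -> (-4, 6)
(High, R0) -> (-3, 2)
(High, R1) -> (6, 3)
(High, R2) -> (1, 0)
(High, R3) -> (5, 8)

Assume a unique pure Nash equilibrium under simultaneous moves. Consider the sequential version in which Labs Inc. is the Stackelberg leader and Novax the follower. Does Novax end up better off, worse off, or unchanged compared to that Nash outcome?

better off

Backward induction with Labs Inc. moving first.
- Low → Novax plays R3 (best of -5, 2, -4, 3); Labs Inc. gets 0.
- Med → Novax plays R1 (best of 5, 9, -1, 6); Labs Inc. gets 7.
- High → Novax plays R3 (best of 2, 3, 0, 8); Labs Inc. gets 5.
Among 0, 7, 5, the best is 7 at Med. Subgame-perfect outcome: (Med, R1) with payoffs (7, 9).
Now find the simultaneous Nash equilibrium.
Labs Inc.'s best replies: R0→Low; R1→Low; R2→Low; R3→High.
Novax's best replies: Low→R3; Med→R1; High→R3.
The unique mutual best reply is (High, R3), giving (5, 8).
Novax earns 9 sequentially versus 8 at the Nash outcome: better off.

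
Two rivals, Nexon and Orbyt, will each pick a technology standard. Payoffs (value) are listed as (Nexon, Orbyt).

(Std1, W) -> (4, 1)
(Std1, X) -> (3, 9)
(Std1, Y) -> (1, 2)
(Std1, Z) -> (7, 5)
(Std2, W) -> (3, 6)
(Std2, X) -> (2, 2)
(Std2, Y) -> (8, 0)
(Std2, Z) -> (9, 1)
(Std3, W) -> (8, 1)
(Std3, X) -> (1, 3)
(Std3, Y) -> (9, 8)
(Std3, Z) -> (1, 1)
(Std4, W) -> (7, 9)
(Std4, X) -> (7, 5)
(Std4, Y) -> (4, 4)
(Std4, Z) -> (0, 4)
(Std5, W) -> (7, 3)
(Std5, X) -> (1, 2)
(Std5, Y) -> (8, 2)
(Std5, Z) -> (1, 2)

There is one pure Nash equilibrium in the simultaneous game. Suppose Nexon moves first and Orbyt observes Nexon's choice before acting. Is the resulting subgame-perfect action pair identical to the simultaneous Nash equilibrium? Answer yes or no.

Work backward from Orbyt's decision.
- Std1: Orbyt compares 1, 9, 2, 5 and picks X; Nexon would get 3.
- Std2: Orbyt compares 6, 2, 0, 1 and picks W; Nexon would get 3.
- Std3: Orbyt compares 1, 3, 8, 1 and picks Y; Nexon would get 9.
- Std4: Orbyt compares 9, 5, 4, 4 and picks W; Nexon would get 7.
- Std5: Orbyt compares 3, 2, 2, 2 and picks W; Nexon would get 7.
Maximizing over 3, 3, 9, 7, 7, Nexon chooses Std3. Subgame-perfect outcome: (Std3, Y) with payoffs (9, 8).
For the simultaneous game, intersect best replies.
Nexon's best replies: W→Std3; X→Std4; Y→Std3; Z→Std2.
Orbyt's best replies: Std1→X; Std2→W; Std3→Y; Std4→W; Std5→W.
Only (Std3, Y) has each player best-responding; Nash payoffs (9, 8).
Sequential outcome (Std3, Y) coincides with the Nash profile (Std3, Y).

yes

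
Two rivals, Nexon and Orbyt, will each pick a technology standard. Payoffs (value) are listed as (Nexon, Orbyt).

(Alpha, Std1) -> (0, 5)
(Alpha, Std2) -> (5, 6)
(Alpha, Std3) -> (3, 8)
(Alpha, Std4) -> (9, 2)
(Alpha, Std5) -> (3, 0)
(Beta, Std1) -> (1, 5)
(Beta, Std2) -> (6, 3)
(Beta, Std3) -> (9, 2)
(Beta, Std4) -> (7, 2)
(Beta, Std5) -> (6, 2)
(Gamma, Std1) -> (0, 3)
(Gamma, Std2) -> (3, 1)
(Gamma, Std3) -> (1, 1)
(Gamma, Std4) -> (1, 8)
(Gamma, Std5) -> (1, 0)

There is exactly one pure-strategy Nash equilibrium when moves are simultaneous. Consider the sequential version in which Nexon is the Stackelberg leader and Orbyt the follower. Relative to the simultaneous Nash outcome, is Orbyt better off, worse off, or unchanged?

Work backward from Orbyt's decision.
- Alpha: BR = Std3, leader payoff 3.
- Beta: BR = Std1, leader payoff 1.
- Gamma: BR = Std4, leader payoff 1.
Nexon's induced payoffs are 3, 1, 1, so Nexon commits to Alpha. Subgame-perfect outcome: (Alpha, Std3) with payoffs (3, 8).
Under simultaneous play:
Nexon's best replies: Std1→Beta; Std2→Beta; Std3→Beta; Std4→Alpha; Std5→Beta.
Orbyt's best replies: Alpha→Std3; Beta→Std1; Gamma→Std4.
The unique mutual best reply is (Beta, Std1), giving (1, 5).
Orbyt earns 8 sequentially versus 5 at the Nash outcome: better off.

better off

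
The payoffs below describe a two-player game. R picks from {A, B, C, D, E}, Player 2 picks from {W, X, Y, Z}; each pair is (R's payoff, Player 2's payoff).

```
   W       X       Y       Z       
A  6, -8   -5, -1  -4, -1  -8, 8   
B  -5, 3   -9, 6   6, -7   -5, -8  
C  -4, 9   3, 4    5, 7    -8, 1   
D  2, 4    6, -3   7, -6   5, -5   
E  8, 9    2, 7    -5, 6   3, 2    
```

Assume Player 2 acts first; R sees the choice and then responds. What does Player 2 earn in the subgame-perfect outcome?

9

Solve by backward induction (Player 2 leads).
- W: R compares 6, -5, -4, 2, 8 and picks E; Player 2 would get 9.
- X: R compares -5, -9, 3, 6, 2 and picks D; Player 2 would get -3.
- Y: R compares -4, 6, 5, 7, -5 and picks D; Player 2 would get -6.
- Z: R compares -8, -5, -8, 5, 3 and picks D; Player 2 would get -5.
Among 9, -3, -6, -5, the best is 9 at W. Subgame-perfect outcome: (E, W) with payoffs (8, 9).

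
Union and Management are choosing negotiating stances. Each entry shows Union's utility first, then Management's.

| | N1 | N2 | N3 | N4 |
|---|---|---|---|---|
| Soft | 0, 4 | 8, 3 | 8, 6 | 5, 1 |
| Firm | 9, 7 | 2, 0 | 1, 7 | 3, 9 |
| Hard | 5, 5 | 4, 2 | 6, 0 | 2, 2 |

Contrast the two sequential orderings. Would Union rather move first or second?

If Union leads: Management's best replies are Soft→N3, Firm→N4, Hard→N1; Union's induced payoffs 8, 3, 5; outcome (Soft, N3), payoffs (8, 6).
If Management leads: Union's best replies are N1→Firm, N2→Soft, N3→Soft, N4→Soft; Management's induced payoffs 7, 3, 6, 1; outcome (Firm, N1), payoffs (9, 7).
Union gets 8 moving first and 9 moving second, so Union prefers to move second.

second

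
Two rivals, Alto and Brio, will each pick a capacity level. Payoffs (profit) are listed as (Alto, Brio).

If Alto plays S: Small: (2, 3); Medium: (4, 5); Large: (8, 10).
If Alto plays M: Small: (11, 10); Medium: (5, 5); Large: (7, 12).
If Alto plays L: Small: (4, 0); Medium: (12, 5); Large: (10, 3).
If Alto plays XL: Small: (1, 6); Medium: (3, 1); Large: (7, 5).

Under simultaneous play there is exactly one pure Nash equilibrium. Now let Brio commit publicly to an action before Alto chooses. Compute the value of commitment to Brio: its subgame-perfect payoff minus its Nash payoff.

Work backward from Alto's decision.
- Small: BR = M, leader payoff 10.
- Medium: BR = L, leader payoff 5.
- Large: BR = L, leader payoff 3.
Maximizing over 10, 5, 3, Brio chooses Small. Subgame-perfect outcome: (M, Small) with payoffs (11, 10).
Under simultaneous play:
Alto's best replies: Small→M; Medium→L; Large→L.
Brio's best replies: S→Large; M→Large; L→Medium; XL→Small.
Only (L, Medium) has each player best-responding; Nash payoffs (12, 5).
Brio's commitment gain: 10 − 5 = 5.

5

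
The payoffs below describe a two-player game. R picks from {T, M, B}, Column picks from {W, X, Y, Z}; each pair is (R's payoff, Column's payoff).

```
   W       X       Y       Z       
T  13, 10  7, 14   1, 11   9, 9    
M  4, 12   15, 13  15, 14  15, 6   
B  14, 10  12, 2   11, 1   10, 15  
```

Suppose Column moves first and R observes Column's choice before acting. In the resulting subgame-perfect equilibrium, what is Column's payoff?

Work backward from R's decision.
- W: BR = B, leader payoff 10.
- X: BR = M, leader payoff 13.
- Y: BR = M, leader payoff 14.
- Z: BR = M, leader payoff 6.
Column's induced payoffs are 10, 13, 14, 6, so Column commits to Y. Subgame-perfect outcome: (M, Y) with payoffs (15, 14).

14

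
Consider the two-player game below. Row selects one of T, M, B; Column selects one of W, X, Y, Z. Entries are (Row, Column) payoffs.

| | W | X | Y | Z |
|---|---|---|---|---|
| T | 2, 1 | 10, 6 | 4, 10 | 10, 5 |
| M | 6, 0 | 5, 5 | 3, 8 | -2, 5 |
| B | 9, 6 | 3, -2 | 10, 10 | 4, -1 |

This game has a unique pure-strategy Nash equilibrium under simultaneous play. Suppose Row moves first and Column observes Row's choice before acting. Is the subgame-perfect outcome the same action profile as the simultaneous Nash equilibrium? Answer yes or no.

yes

Backward induction with Row moving first.
- T: Column compares 1, 6, 10, 5 and picks Y; Row would get 4.
- M: Column compares 0, 5, 8, 5 and picks Y; Row would get 3.
- B: Column compares 6, -2, 10, -1 and picks Y; Row would get 10.
Row's induced payoffs are 4, 3, 10, so Row commits to B. Subgame-perfect outcome: (B, Y) with payoffs (10, 10).
Under simultaneous play:
Row's best replies: W→B; X→T; Y→B; Z→T.
Column's best replies: T→Y; M→Y; B→Y.
The unique mutual best reply is (B, Y), giving (10, 10).
Sequential outcome (B, Y) coincides with the Nash profile (B, Y).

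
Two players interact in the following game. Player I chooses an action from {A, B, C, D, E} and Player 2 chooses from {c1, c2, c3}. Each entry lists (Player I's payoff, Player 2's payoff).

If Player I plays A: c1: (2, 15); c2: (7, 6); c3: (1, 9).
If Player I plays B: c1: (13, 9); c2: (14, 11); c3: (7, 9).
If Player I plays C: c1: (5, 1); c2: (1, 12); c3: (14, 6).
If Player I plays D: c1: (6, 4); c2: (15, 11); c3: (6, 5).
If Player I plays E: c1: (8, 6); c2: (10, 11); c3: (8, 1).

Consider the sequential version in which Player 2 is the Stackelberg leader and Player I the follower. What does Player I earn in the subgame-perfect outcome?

Backward induction with Player 2 moving first.
- c1: BR = B, leader payoff 9.
- c2: BR = D, leader payoff 11.
- c3: BR = C, leader payoff 6.
Player 2's induced payoffs are 9, 11, 6, so Player 2 commits to c2. Subgame-perfect outcome: (D, c2) with payoffs (15, 11).

15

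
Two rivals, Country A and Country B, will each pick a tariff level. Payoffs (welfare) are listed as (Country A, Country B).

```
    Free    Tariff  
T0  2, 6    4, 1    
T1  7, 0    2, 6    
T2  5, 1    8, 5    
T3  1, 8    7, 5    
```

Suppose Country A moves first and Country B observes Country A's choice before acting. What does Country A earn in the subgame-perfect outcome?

Backward induction with Country A moving first.
- T0: BR = Free, leader payoff 2.
- T1: BR = Tariff, leader payoff 2.
- T2: BR = Tariff, leader payoff 8.
- T3: BR = Free, leader payoff 1.
Maximizing over 2, 2, 8, 1, Country A chooses T2. Subgame-perfect outcome: (T2, Tariff) with payoffs (8, 5).

8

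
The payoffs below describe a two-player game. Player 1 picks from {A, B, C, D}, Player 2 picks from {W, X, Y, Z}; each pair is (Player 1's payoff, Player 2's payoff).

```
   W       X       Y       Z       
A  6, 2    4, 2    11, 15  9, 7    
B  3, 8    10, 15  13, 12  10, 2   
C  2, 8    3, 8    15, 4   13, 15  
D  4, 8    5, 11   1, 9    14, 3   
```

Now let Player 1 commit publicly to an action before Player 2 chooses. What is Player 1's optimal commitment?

Solve by backward induction (Player 1 leads).
- A → Player 2 plays Y (best of 2, 2, 15, 7); Player 1 gets 11.
- B → Player 2 plays X (best of 8, 15, 12, 2); Player 1 gets 10.
- C → Player 2 plays Z (best of 8, 8, 4, 15); Player 1 gets 13.
- D → Player 2 plays X (best of 8, 11, 9, 3); Player 1 gets 5.
Maximizing over 11, 10, 13, 5, Player 1 chooses C. Subgame-perfect outcome: (C, Z) with payoffs (13, 15).

C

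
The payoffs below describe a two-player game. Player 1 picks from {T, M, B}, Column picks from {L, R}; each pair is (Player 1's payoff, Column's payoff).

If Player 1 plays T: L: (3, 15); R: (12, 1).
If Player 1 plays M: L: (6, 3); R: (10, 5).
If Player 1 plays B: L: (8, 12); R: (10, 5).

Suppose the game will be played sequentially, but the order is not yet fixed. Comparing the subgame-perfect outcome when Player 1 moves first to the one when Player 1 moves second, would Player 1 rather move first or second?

If Player 1 leads: Column's best replies are T→L, M→R, B→L; Player 1's induced payoffs 3, 10, 8; outcome (M, R), payoffs (10, 5).
If Column leads: Player 1's best replies are L→B, R→T; Column's induced payoffs 12, 1; outcome (B, L), payoffs (8, 12).
Player 1 gets 10 moving first and 8 moving second, so Player 1 prefers to move first.

first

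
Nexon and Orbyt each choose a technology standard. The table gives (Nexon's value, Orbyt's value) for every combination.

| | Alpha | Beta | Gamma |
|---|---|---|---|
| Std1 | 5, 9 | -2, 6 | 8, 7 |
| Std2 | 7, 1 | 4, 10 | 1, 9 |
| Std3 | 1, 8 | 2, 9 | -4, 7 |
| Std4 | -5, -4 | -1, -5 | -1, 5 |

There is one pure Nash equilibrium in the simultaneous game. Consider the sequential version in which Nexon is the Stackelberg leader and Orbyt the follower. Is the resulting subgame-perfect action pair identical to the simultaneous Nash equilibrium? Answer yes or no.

no

Backward induction with Nexon moving first.
- Std1: Orbyt compares 9, 6, 7 and picks Alpha; Nexon would get 5.
- Std2: Orbyt compares 1, 10, 9 and picks Beta; Nexon would get 4.
- Std3: Orbyt compares 8, 9, 7 and picks Beta; Nexon would get 2.
- Std4: Orbyt compares -4, -5, 5 and picks Gamma; Nexon would get -1.
Maximizing over 5, 4, 2, -1, Nexon chooses Std1. Subgame-perfect outcome: (Std1, Alpha) with payoffs (5, 9).
Now find the simultaneous Nash equilibrium.
Nexon's best replies: Alpha→Std2; Beta→Std2; Gamma→Std1.
Orbyt's best replies: Std1→Alpha; Std2→Beta; Std3→Beta; Std4→Gamma.
Only (Std2, Beta) has each player best-responding; Nash payoffs (4, 10).
Sequential outcome (Std1, Alpha) differs from the Nash profile (Std2, Beta).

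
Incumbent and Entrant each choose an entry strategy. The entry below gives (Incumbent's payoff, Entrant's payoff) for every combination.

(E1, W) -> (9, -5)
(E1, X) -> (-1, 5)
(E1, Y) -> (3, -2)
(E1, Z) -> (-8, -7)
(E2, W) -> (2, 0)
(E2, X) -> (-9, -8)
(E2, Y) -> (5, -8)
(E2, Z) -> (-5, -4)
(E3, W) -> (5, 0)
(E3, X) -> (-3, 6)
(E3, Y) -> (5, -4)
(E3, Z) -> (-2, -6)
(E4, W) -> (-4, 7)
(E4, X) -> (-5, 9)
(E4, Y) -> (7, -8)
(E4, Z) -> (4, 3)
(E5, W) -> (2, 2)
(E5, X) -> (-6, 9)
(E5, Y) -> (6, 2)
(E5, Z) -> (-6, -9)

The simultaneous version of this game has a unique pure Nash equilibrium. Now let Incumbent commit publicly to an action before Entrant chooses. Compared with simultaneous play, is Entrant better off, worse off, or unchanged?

worse off

Work backward from Entrant's decision.
- E1: Entrant compares -5, 5, -2, -7 and picks X; Incumbent would get -1.
- E2: Entrant compares 0, -8, -8, -4 and picks W; Incumbent would get 2.
- E3: Entrant compares 0, 6, -4, -6 and picks X; Incumbent would get -3.
- E4: Entrant compares 7, 9, -8, 3 and picks X; Incumbent would get -5.
- E5: Entrant compares 2, 9, 2, -9 and picks X; Incumbent would get -6.
Incumbent's induced payoffs are -1, 2, -3, -5, -6, so Incumbent commits to E2. Subgame-perfect outcome: (E2, W) with payoffs (2, 0).
Under simultaneous play:
Incumbent's best replies: W→E1; X→E1; Y→E4; Z→E4.
Entrant's best replies: E1→X; E2→W; E3→X; E4→X; E5→X.
The unique mutual best reply is (E1, X), giving (-1, 5).
Entrant earns 0 sequentially versus 5 at the Nash outcome: worse off.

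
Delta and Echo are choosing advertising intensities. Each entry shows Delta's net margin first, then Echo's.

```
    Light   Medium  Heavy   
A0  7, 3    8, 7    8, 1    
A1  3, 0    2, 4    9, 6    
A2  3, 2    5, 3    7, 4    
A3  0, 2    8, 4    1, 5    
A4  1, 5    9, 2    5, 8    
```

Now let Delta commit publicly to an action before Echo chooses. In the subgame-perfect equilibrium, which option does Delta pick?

A1

Work backward from Echo's decision.
- A0 → Echo plays Medium (best of 3, 7, 1); Delta gets 8.
- A1 → Echo plays Heavy (best of 0, 4, 6); Delta gets 9.
- A2 → Echo plays Heavy (best of 2, 3, 4); Delta gets 7.
- A3 → Echo plays Heavy (best of 2, 4, 5); Delta gets 1.
- A4 → Echo plays Heavy (best of 5, 2, 8); Delta gets 5.
Delta's induced payoffs are 8, 9, 7, 1, 5, so Delta commits to A1. Subgame-perfect outcome: (A1, Heavy) with payoffs (9, 6).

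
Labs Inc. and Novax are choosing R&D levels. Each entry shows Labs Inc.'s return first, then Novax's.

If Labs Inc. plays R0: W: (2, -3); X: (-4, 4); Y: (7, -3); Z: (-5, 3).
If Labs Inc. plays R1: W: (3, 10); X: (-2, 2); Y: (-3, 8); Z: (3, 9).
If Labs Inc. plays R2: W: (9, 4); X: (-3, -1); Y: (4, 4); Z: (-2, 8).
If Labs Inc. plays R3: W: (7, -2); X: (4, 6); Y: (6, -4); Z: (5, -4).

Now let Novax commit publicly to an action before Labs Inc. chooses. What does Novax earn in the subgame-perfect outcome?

Labs Inc. best-responds to each possible Novax move:
- W: Labs Inc. compares 2, 3, 9, 7 and picks R2; Novax would get 4.
- X: Labs Inc. compares -4, -2, -3, 4 and picks R3; Novax would get 6.
- Y: Labs Inc. compares 7, -3, 4, 6 and picks R0; Novax would get -3.
- Z: Labs Inc. compares -5, 3, -2, 5 and picks R3; Novax would get -4.
Among 4, 6, -3, -4, the best is 6 at X. Subgame-perfect outcome: (R3, X) with payoffs (4, 6).

6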